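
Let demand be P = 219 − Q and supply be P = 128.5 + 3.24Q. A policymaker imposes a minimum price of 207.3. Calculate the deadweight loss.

Competitive equilibrium: 219 − Q = 128.5 + 3.24Q → Q* = 21.3443, P* = 197.6557.
At the floor P = 207.3, quantity demanded = (219 − 207.3)/1 = 11.7.
Sellers' marginal cost at Q' = 11.7: 128.5 + 3.24·11.7 = 166.408.
ΔQ = 21.3443 − 11.7 = 9.6443; wedge = 207.3 − 166.408 = 40.892.
Deadweight loss = ½ × 9.6443 × 40.892 = 197.19.

197.19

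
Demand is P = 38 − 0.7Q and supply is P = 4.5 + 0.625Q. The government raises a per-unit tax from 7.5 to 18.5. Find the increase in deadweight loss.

107.92

Competitive equilibrium: 38 − 0.7Q = 4.5 + 0.625Q → Q* = 25.283, P* = 20.3019.
For a per-unit tax t: ΔQ = t/1.325, so DWL = ½·t·(t/1.325) = t²/2.65.
At t = 7.5: DWL = 21.2264. At t = 18.5: DWL = 129.1509.
Increase = 129.1509 − 21.2264 = 107.92.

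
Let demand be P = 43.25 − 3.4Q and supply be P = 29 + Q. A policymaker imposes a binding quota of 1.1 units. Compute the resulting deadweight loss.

10.06

Competitive equilibrium: 43.25 − 3.4Q = 29 + Q → Q* = 3.2386, P* = 32.2386.
At Q = 1.1: demand price = 43.25 − 3.4·1.1 = 39.51; supply price = 29 + 1·1.1 = 30.1.
ΔQ = 3.2386 − 1.1 = 2.1386; wedge = 39.51 − 30.1 = 9.41.
Deadweight loss = ½ × 2.1386 × 9.41 = 10.06.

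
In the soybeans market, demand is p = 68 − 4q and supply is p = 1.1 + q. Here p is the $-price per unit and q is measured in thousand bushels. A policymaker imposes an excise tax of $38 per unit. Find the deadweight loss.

$144.40 thousand

Competitive equilibrium: 68 − 4q = 1.1 + q → q* = 13.38, p* = 14.48.
With the tax, the buyer price exceeds the seller price by 38: (68 − 4q) − (1.1 + q) = 38 → q' = 5.78.
Δq = 13.38 − 5.78 = 7.6; the wedge equals the tax, 38.
Deadweight loss = ½ × 7.6 × 38 = $144.40 thousand.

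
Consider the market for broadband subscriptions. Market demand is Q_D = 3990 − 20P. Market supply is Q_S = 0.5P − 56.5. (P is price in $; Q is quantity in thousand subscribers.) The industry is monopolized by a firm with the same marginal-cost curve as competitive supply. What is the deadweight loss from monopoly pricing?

$1.03 thousand

In inverse form: demand P = 199.5 − 0.05Q, supply P = 113 + 2Q.
Competitive equilibrium: 199.5 − 0.05Q = 113 + 2Q → Q* = 42.1951, P* = 197.3902.
Marginal revenue: MR = 199.5 − 0.1Q. Set MR = MC: 199.5 − 0.1Q = 113 + 2Q → Q_m = 41.1905.
Price P_m = 199.5 − 0.05·41.1905 = 197.4405; MC(Q_m) = 113 + 2·41.1905 = 195.381.
Competitive Q* = 42.1951, so ΔQ = 1.0046; wedge = 197.4405 − 195.381 = 2.0595.
The triangle = ½ × 1.0046 × 2.0595 = $1.03 thousand.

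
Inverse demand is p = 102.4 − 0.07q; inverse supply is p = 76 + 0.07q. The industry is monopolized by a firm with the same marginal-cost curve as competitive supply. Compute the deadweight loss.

Competitive equilibrium: 102.4 − 0.07q = 76 + 0.07q → q* = 188.5714, p* = 89.2.
Marginal revenue: MR = 102.4 − 0.14q. Set MR = MC: 102.4 − 0.14q = 76 + 0.07q → q_m = 125.7143.
Price p_m = 102.4 − 0.07·125.7143 = 93.6; MC(q_m) = 76 + 0.07·125.7143 = 84.8.
Competitive q* = 188.5714, so Δq = 62.8571; wedge = 93.6 − 84.8 = 8.8.
The triangle = ½ × 62.8571 × 8.8 = 276.57.

276.57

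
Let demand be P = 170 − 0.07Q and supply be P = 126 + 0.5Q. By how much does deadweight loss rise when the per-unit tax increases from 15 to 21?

189.47

Competitive equilibrium: 170 − 0.07Q = 126 + 0.5Q → Q* = 77.193, P* = 164.5965.
For a per-unit tax t: ΔQ = t/0.57, so DWL = ½·t·(t/0.57) = t²/1.14.
At t = 15: DWL = 197.368. At t = 21: DWL = 386.842.
Increase = 386.842 − 197.368 = 189.47.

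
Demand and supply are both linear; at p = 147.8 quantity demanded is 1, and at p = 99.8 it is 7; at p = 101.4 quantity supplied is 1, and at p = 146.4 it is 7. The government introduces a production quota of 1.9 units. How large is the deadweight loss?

Demand slope = (99.8 − 147.8)/(7 − 1) = −8, so p = 155.8 − 8q.
Supply slope = (146.4 − 101.4)/(7 − 1) = 7.5, so p = 93.9 + 7.5q.
Competitive equilibrium: 155.8 − 8q = 93.9 + 7.5q → q* = 3.9935, p* = 123.8516.
At q = 1.9: demand price = 155.8 − 8·1.9 = 140.6; supply price = 93.9 + 7.5·1.9 = 108.15.
Δq = 3.9935 − 1.9 = 2.0935; wedge = 140.6 − 108.15 = 32.45.
DWL = ½ × 2.0935 × 32.45 = 33.97.

33.97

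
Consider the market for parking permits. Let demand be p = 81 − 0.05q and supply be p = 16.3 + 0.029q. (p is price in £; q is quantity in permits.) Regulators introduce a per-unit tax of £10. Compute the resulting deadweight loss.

Competitive equilibrium: 81 − 0.05q = 16.3 + 0.029q → q* = 818.9873, p* = 40.0506.
With the tax, the buyer price exceeds the seller price by 10: (81 − 0.05q) − (16.3 + 0.029q) = 10 → q' = 692.4051.
Δq = 818.9873 − 692.4051 = 126.5822; the wedge equals the tax, 10.
The triangle = ½ × 126.5822 × 10 = £632.91.

£632.91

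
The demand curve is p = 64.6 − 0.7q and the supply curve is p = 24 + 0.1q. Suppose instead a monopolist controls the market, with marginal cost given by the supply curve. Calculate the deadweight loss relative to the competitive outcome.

Competitive equilibrium: 64.6 − 0.7q = 24 + 0.1q → q* = 50.75, p* = 29.075.
Marginal revenue: MR = 64.6 − 1.4q. Set MR = MC: 64.6 − 1.4q = 24 + 0.1q → q_m = 27.0667.
Price p_m = 64.6 − 0.7·27.0667 = 45.6533; MC(q_m) = 24 + 0.1·27.0667 = 26.7067.
Competitive q* = 50.75, so Δq = 23.6833; wedge = 45.6533 − 26.7067 = 18.9466.
DWL = ½ × 23.6833 × 18.9466 = 224.36.

224.36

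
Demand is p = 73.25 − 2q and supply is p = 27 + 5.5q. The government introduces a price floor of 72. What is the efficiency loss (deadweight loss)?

Competitive equilibrium: 73.25 − 2q = 27 + 5.5q → q* = 6.1667, p* = 60.9167.
At the floor p = 72, quantity demanded = (73.25 − 72)/2 = 0.625.
Sellers' marginal cost at q' = 0.625: 27 + 5.5·0.625 = 30.4375.
Δq = 6.1667 − 0.625 = 5.5417; wedge = 72 − 30.4375 = 41.5625.
Deadweight loss = ½ × 5.5417 × 41.5625 = 115.16.

115.16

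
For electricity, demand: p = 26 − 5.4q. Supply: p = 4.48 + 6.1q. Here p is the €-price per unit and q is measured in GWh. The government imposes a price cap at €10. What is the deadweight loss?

€5.37

Competitive equilibrium: 26 − 5.4q = 4.48 + 6.1q → q* = 1.8713, p* = 15.895.
At the ceiling p = 10, quantity supplied = (10 − 4.48)/6.1 = 0.9049.
Willingness to pay at q' = 0.9049: 26 − 5.4·0.9049 = 21.1135.
Δq = 1.8713 − 0.9049 = 0.9664; wedge = 21.1135 − 10 = 11.1135.
Deadweight loss = ½ × 0.9664 × 11.1135 = €5.37.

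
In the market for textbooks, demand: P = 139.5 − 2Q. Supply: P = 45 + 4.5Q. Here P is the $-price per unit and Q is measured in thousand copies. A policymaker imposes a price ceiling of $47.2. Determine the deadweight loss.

Competitive equilibrium: 139.5 − 2Q = 45 + 4.5Q → Q* = 14.5385, P* = 110.4231.
At the ceiling P = 47.2, quantity supplied = (47.2 − 45)/4.5 = 0.4889.
Willingness to pay at Q' = 0.4889: 139.5 − 2·0.4889 = 138.5222.
ΔQ = 14.5385 − 0.4889 = 14.0496; wedge = 138.5222 − 47.2 = 91.3222.
DWL = ½ × 14.0496 × 91.3222 = $641.52 thousand.

$641.52 thousand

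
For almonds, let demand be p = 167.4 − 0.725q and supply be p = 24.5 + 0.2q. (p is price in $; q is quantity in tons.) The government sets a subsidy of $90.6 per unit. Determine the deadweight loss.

$4436.95

Competitive equilibrium: 167.4 − 0.725q = 24.5 + 0.2q → q* = 154.4865, p* = 55.3973.
The subsidy lowers effective supply by 90.6: p = 0.2q − 66.1.
New quantity: 167.4 − 0.725q = 0.2q − 66.1 → q' = 252.4324.
Overproduction Δq = 252.4324 − 154.4865 = 97.9459; wedge = subsidy = 90.6.
Welfare loss = ½ × 97.9459 × 90.6 = $4436.95.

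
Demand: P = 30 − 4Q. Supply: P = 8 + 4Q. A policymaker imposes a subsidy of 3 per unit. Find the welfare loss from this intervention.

Competitive equilibrium: 30 − 4Q = 8 + 4Q → Q* = 2.75, P* = 19.
The subsidy lowers effective supply by 3: P = 5 + 4Q.
New quantity: 30 − 4Q = 5 + 4Q → Q' = 3.125.
Overproduction ΔQ = 3.125 − 2.75 = 0.375; wedge = subsidy = 3.
The triangle = ½ × 0.375 × 3 = 0.56.

0.56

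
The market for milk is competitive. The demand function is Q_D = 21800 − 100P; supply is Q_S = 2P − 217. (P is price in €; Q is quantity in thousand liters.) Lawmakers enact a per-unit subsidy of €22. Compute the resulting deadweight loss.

In inverse form: demand P = 218 − 0.01Q, supply P = 108.5 + 0.5Q.
Competitive equilibrium: 218 − 0.01Q = 108.5 + 0.5Q → Q* = 214.7059, P* = 215.8529.
The subsidy lowers effective supply by 22: P = 86.5 + 0.5Q.
New quantity: 218 − 0.01Q = 86.5 + 0.5Q → Q' = 257.8431.
Overproduction ΔQ = 257.8431 − 214.7059 = 43.1372; wedge = subsidy = 22.
The triangle = ½ × 43.1372 × 22 = €474.51 thousand.

€474.51 thousand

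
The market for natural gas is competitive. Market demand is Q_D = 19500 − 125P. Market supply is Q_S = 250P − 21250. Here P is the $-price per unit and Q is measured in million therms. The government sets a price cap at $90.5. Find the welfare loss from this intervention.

In inverse form: demand P = 156 − 0.008Q, supply P = 85 + 0.004Q.
Competitive equilibrium: 156 − 0.008Q = 85 + 0.004Q → Q* = 5916.6667, P* = 108.6667.
At the ceiling P = 90.5, quantity supplied = (90.5 − 85)/0.004 = 1375.
Willingness to pay at Q' = 1375: 156 − 0.008·1375 = 145.
ΔQ = 5916.6667 − 1375 = 4541.6667; wedge = 145 − 90.5 = 54.5.
Deadweight loss = ½ × 4541.6667 × 54.5 = $123760.42 million.

$123760.42 million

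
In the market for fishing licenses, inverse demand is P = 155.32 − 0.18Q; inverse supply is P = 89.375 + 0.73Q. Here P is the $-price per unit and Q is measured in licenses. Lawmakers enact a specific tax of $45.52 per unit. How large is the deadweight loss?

$1138.50

Competitive equilibrium: 155.32 − 0.18Q = 89.375 + 0.73Q → Q* = 72.467, P* = 142.2759.
With the tax, the buyer price exceeds the seller price by 45.52: (155.32 − 0.18Q) − (89.375 + 0.73Q) = 45.52 → Q' = 22.4451.
ΔQ = 72.467 − 22.4451 = 50.0219; the wedge equals the tax, 45.52.
DWL = ½ × 50.0219 × 45.52 = $1138.50.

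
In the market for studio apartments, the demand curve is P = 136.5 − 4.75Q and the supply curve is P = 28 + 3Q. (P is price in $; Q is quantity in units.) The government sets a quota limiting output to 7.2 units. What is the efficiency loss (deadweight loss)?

Competitive equilibrium: 136.5 − 4.75Q = 28 + 3Q → Q* = 14, P* = 70.
At Q = 7.2: demand price = 136.5 − 4.75·7.2 = 102.3; supply price = 28 + 3·7.2 = 49.6.
ΔQ = 14 − 7.2 = 6.8; wedge = 102.3 − 49.6 = 52.7.
DWL = ½ × 6.8 × 52.7 = $179.18.

$179.18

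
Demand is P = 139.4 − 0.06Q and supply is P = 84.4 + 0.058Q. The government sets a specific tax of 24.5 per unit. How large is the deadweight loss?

2543.43

Competitive equilibrium: 139.4 − 0.06Q = 84.4 + 0.058Q → Q* = 466.1017, P* = 111.4339.
With the tax, the buyer price exceeds the seller price by 24.5: (139.4 − 0.06Q) − (84.4 + 0.058Q) = 24.5 → Q' = 258.4746.
ΔQ = 466.1017 − 258.4746 = 207.6271; the wedge equals the tax, 24.5.
Deadweight loss = ½ × 207.6271 × 24.5 = 2543.43.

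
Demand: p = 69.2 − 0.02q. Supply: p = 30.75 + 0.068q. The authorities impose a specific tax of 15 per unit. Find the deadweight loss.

1278.41

Competitive equilibrium: 69.2 − 0.02q = 30.75 + 0.068q → q* = 436.9318, p* = 60.4614.
With the tax, the buyer price exceeds the seller price by 15: (69.2 − 0.02q) − (30.75 + 0.068q) = 15 → q' = 266.4773.
Δq = 436.9318 − 266.4773 = 170.4545; the wedge equals the tax, 15.
Deadweight loss = ½ × 170.4545 × 15 = 1278.41.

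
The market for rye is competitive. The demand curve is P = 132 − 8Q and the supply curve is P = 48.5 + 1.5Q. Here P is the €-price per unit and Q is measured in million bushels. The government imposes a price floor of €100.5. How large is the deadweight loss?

Competitive equilibrium: 132 − 8Q = 48.5 + 1.5Q → Q* = 8.7895, P* = 61.6842.
At the floor P = 100.5, quantity demanded = (132 − 100.5)/8 = 3.9375.
Sellers' marginal cost at Q' = 3.9375: 48.5 + 1.5·3.9375 = 54.4063.
ΔQ = 8.7895 − 3.9375 = 4.852; wedge = 100.5 − 54.4063 = 46.0937.
DWL = ½ × 4.852 × 46.0937 = €111.82 million.

€111.82 million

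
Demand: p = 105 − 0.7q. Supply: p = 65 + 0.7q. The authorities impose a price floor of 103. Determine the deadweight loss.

462.86

Competitive equilibrium: 105 − 0.7q = 65 + 0.7q → q* = 28.5714, p* = 85.
At the floor p = 103, quantity demanded = (105 − 103)/0.7 = 2.8571.
Sellers' marginal cost at q' = 2.8571: 65 + 0.7·2.8571 = 67.
Δq = 28.5714 − 2.8571 = 25.7143; wedge = 103 − 67 = 36.
DWL = ½ × 25.7143 × 36 = 462.86.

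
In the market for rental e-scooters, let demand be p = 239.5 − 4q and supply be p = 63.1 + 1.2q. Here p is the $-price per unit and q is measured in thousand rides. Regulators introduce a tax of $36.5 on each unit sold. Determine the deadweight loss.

$128.10 thousand

Competitive equilibrium: 239.5 − 4q = 63.1 + 1.2q → q* = 33.9231, p* = 103.8077.
With the tax, the buyer price exceeds the seller price by 36.5: (239.5 − 4q) − (63.1 + 1.2q) = 36.5 → q' = 26.9038.
Δq = 33.9231 − 26.9038 = 7.0193; the wedge equals the tax, 36.5.
The triangle = ½ × 7.0193 × 36.5 = $128.10 thousand.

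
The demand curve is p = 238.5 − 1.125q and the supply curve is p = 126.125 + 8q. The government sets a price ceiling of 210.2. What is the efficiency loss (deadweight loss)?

14.88

Competitive equilibrium: 238.5 − 1.125q = 126.125 + 8q → q* = 12.3151, p* = 224.6455.
At the ceiling p = 210.2, quantity supplied = (210.2 − 126.125)/8 = 10.5094.
Willingness to pay at q' = 10.5094: 238.5 − 1.125·10.5094 = 226.6769.
Δq = 12.3151 − 10.5094 = 1.8057; wedge = 226.6769 − 210.2 = 16.4769.
DWL = ½ × 1.8057 × 16.4769 = 14.88.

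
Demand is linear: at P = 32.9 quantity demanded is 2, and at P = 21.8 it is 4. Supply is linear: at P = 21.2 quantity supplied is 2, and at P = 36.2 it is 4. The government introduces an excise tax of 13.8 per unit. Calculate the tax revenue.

25.38

Demand slope = (21.8 − 32.9)/(4 − 2) = −5.55, so P = 44 − 5.55Q.
Supply slope = (36.2 − 21.2)/(4 − 2) = 7.5, so P = 6.2 + 7.5Q.
Competitive equilibrium: 44 − 5.55Q = 6.2 + 7.5Q → Q* = 2.8966, P* = 27.9241.
With the tax, the buyer price exceeds the seller price by 13.8: (44 − 5.55Q) − (6.2 + 7.5Q) = 13.8 → Q' = 1.8391.
Tax revenue = 13.8 × 1.8391 = 25.38.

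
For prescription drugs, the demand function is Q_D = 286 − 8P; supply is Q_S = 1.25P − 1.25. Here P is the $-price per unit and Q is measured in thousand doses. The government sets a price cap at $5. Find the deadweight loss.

$490.55 thousand

In inverse form: demand P = 35.75 − 0.125Q, supply P = 1 + 0.8Q.
Competitive equilibrium: 35.75 − 0.125Q = 1 + 0.8Q → Q* = 37.5676, P* = 31.0541.
At the ceiling P = 5, quantity supplied = (5 − 1)/0.8 = 5.
Willingness to pay at Q' = 5: 35.75 − 0.125·5 = 35.125.
ΔQ = 37.5676 − 5 = 32.5676; wedge = 35.125 − 5 = 30.125.
Deadweight loss = ½ × 32.5676 × 30.125 = $490.55 thousand.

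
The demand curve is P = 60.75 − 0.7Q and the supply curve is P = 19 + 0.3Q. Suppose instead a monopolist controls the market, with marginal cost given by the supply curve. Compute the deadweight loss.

147.77

Competitive equilibrium: 60.75 − 0.7Q = 19 + 0.3Q → Q* = 41.75, P* = 31.525.
Marginal revenue: MR = 60.75 − 1.4Q. Set MR = MC: 60.75 − 1.4Q = 19 + 0.3Q → Q_m = 24.5588.
Price P_m = 60.75 − 0.7·24.5588 = 43.5588; MC(Q_m) = 19 + 0.3·24.5588 = 26.3676.
Competitive Q* = 41.75, so ΔQ = 17.1912; wedge = 43.5588 − 26.3676 = 17.1912.
Deadweight loss = ½ × 17.1912 × 17.1912 = 147.77.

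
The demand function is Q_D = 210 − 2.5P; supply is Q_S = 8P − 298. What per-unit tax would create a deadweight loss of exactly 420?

21

In inverse form: demand P = 84 − 0.4Q, supply P = 37.25 + 0.125Q.
Competitive equilibrium: 84 − 0.4Q = 37.25 + 0.125Q → Q* = 89.0476, P* = 48.381.
A tax t gives ΔQ = t/0.525 and wedge t, so DWL = t²/1.05.
t²/1.05 = 420 → t² = 441 → t = 21.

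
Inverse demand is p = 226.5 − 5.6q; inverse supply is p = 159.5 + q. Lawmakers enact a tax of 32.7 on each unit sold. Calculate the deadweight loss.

81.01

Competitive equilibrium: 226.5 − 5.6q = 159.5 + q → q* = 10.1515, p* = 169.6515.
With the tax, the buyer price exceeds the seller price by 32.7: (226.5 − 5.6q) − (159.5 + q) = 32.7 → q' = 5.197.
Δq = 10.1515 − 5.197 = 4.9545; the wedge equals the tax, 32.7.
The triangle = ½ × 4.9545 × 32.7 = 81.01.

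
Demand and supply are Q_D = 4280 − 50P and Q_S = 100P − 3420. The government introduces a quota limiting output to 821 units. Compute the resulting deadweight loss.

11943.88

In inverse form: demand P = 85.6 − 0.02Q, supply P = 34.2 + 0.01Q.
Competitive equilibrium: 85.6 − 0.02Q = 34.2 + 0.01Q → Q* = 1713.3333, P* = 51.3333.
At Q = 821: demand price = 85.6 − 0.02·821 = 69.18; supply price = 34.2 + 0.01·821 = 42.41.
ΔQ = 1713.3333 − 821 = 892.3333; wedge = 69.18 − 42.41 = 26.77.
The triangle = ½ × 892.3333 × 26.77 = 11943.88.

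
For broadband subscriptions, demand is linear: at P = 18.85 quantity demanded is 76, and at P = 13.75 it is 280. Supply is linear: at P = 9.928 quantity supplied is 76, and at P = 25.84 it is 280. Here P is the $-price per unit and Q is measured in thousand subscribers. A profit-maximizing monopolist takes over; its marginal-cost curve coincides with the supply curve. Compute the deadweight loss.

Demand slope = (13.75 − 18.85)/(280 − 76) = −0.025, so P = 20.75 − 0.025Q.
Supply slope = (25.84 − 9.928)/(280 − 76) = 0.078, so P = 4 + 0.078Q.
Competitive equilibrium: 20.75 − 0.025Q = 4 + 0.078Q → Q* = 162.6214, P* = 16.6845.
Marginal revenue: MR = 20.75 − 0.05Q. Set MR = MC: 20.75 − 0.05Q = 4 + 0.078Q → Q_m = 130.8594.
Price P_m = 20.75 − 0.025·130.8594 = 17.4785; MC(Q_m) = 4 + 0.078·130.8594 = 14.207.
Competitive Q* = 162.6214, so ΔQ = 31.762; wedge = 17.4785 − 14.207 = 3.2715.
Deadweight loss = ½ × 31.762 × 3.2715 = $51.95 thousand.

$51.95 thousand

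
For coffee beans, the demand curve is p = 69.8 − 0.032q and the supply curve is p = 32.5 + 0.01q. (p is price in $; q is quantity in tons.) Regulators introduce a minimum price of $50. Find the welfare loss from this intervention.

Competitive equilibrium: 69.8 − 0.032q = 32.5 + 0.01q → q* = 888.0952, p* = 41.381.
At the floor p = 50, quantity demanded = (69.8 − 50)/0.032 = 618.75.
Sellers' marginal cost at q' = 618.75: 32.5 + 0.01·618.75 = 38.6875.
Δq = 888.0952 − 618.75 = 269.3452; wedge = 50 − 38.6875 = 11.3125.
The triangle = ½ × 269.3452 × 11.3125 = $1523.48.

$1523.48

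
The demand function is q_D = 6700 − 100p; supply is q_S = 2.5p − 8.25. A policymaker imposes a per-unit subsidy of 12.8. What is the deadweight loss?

In inverse form: demand p = 67 − 0.01q, supply p = 3.3 + 0.4q.
Competitive equilibrium: 67 − 0.01q = 3.3 + 0.4q → q* = 155.3659, p* = 65.4463.
The subsidy lowers effective supply by 12.8: p = 0.4q − 9.5.
New quantity: 67 − 0.01q = 0.4q − 9.5 → q' = 186.5854.
Overproduction Δq = 186.5854 − 155.3659 = 31.2195; wedge = subsidy = 12.8.
The triangle = ½ × 31.2195 × 12.8 = 199.80.

199.80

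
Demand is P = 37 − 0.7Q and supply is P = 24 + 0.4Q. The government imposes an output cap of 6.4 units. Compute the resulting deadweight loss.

16.15

Competitive equilibrium: 37 − 0.7Q = 24 + 0.4Q → Q* = 11.8182, P* = 28.7273.
At Q = 6.4: demand price = 37 − 0.7·6.4 = 32.52; supply price = 24 + 0.4·6.4 = 26.56.
ΔQ = 11.8182 − 6.4 = 5.4182; wedge = 32.52 − 26.56 = 5.96.
The triangle = ½ × 5.4182 × 5.96 = 16.15.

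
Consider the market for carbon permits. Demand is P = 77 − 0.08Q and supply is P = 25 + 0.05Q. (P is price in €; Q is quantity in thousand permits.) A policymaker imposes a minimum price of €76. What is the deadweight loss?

Competitive equilibrium: 77 − 0.08Q = 25 + 0.05Q → Q* = 400, P* = 45.
At the floor P = 76, quantity demanded = (77 − 76)/0.08 = 12.5.
Sellers' marginal cost at Q' = 12.5: 25 + 0.05·12.5 = 25.625.
ΔQ = 400 − 12.5 = 387.5; wedge = 76 − 25.625 = 50.375.
Welfare loss = ½ × 387.5 × 50.375 = €9760.16 thousand.

€9760.16 thousand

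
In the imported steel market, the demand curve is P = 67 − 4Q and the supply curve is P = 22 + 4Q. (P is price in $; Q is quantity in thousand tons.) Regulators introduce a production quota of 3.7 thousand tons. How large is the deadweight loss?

Competitive equilibrium: 67 − 4Q = 22 + 4Q → Q* = 5.625, P* = 44.5.
At Q = 3.7: demand price = 67 − 4·3.7 = 52.2; supply price = 22 + 4·3.7 = 36.8.
ΔQ = 5.625 − 3.7 = 1.925; wedge = 52.2 − 36.8 = 15.4.
Welfare loss = ½ × 1.925 × 15.4 = $14.82 thousand.

$14.82 thousand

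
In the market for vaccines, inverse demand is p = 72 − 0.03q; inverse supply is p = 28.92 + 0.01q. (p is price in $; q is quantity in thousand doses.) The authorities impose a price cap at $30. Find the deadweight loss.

$18779.22 thousand

Competitive equilibrium: 72 − 0.03q = 28.92 + 0.01q → q* = 1077, p* = 39.69.
At the ceiling p = 30, quantity supplied = (30 − 28.92)/0.01 = 108.
Willingness to pay at q' = 108: 72 − 0.03·108 = 68.76.
Δq = 1077 − 108 = 969; wedge = 68.76 − 30 = 38.76.
The triangle = ½ × 969 × 38.76 = $18779.22 thousand.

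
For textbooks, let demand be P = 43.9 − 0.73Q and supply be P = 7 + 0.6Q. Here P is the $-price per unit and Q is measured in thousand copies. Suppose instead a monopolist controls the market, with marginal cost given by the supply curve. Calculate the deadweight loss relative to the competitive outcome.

$64.28 thousand

Competitive equilibrium: 43.9 − 0.73Q = 7 + 0.6Q → Q* = 27.7444, P* = 23.6466.
Marginal revenue: MR = 43.9 − 1.46Q. Set MR = MC: 43.9 − 1.46Q = 7 + 0.6Q → Q_m = 17.9126.
Price P_m = 43.9 − 0.73·17.9126 = 30.8238; MC(Q_m) = 7 + 0.6·17.9126 = 17.7476.
Competitive Q* = 27.7444, so ΔQ = 9.8318; wedge = 30.8238 − 17.7476 = 13.0762.
Deadweight loss = ½ × 9.8318 × 13.0762 = $64.28 thousand.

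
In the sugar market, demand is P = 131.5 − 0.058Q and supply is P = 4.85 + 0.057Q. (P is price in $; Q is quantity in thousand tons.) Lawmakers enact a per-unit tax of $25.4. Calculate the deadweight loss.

Competitive equilibrium: 131.5 − 0.058Q = 4.85 + 0.057Q → Q* = 1101.3043, P* = 67.6243.
With the tax, the buyer price exceeds the seller price by 25.4: (131.5 − 0.058Q) − (4.85 + 0.057Q) = 25.4 → Q' = 880.4348.
ΔQ = 1101.3043 − 880.4348 = 220.8695; the wedge equals the tax, 25.4.
DWL = ½ × 220.8695 × 25.4 = $2805.04 thousand.

$2805.04 thousand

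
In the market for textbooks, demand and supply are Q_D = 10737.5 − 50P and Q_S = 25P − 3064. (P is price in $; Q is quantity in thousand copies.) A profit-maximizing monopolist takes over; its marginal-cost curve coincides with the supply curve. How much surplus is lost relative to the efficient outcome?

In inverse form: demand P = 214.75 − 0.02Q, supply P = 122.56 + 0.04Q.
Competitive equilibrium: 214.75 − 0.02Q = 122.56 + 0.04Q → Q* = 1536.5, P* = 184.02.
Marginal revenue: MR = 214.75 − 0.04Q. Set MR = MC: 214.75 − 0.04Q = 122.56 + 0.04Q → Q_m = 1152.375.
Price P_m = 214.75 − 0.02·1152.375 = 191.7025; MC(Q_m) = 122.56 + 0.04·1152.375 = 168.655.
Competitive Q* = 1536.5, so ΔQ = 384.125; wedge = 191.7025 − 168.655 = 23.0475.
Welfare loss = ½ × 384.125 × 23.0475 = $4426.56 thousand.

$4426.56 thousand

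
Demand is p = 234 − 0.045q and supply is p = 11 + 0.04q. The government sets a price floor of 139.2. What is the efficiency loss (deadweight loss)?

Competitive equilibrium: 234 − 0.045q = 11 + 0.04q → q* = 2623.52941, p* = 115.94118.
At the floor p = 139.2, quantity demanded = (234 − 139.2)/0.045 = 2106.66667.
Sellers' marginal cost at q' = 2106.66667: 11 + 0.04·2106.66667 = 95.26667.
Δq = 2623.52941 − 2106.66667 = 516.86274; wedge = 139.2 − 95.26667 = 43.93333.
Deadweight loss = ½ × 516.86274 × 43.93333 = 11353.75.

11353.75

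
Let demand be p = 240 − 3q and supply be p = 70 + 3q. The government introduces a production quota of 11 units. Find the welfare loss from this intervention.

901.33

Competitive equilibrium: 240 − 3q = 70 + 3q → q* = 28.3333, p* = 155.
At q = 11: demand price = 240 − 3·11 = 207; supply price = 70 + 3·11 = 103.
Δq = 28.3333 − 11 = 17.3333; wedge = 207 − 103 = 104.
The triangle = ½ × 17.3333 × 104 = 901.33.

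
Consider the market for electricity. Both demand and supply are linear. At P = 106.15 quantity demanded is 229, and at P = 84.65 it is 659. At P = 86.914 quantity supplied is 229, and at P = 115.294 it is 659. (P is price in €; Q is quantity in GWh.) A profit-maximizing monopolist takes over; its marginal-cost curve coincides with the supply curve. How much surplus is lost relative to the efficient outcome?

Demand slope = (84.65 − 106.15)/(659 − 229) = −0.05, so P = 117.6 − 0.05Q.
Supply slope = (115.294 − 86.914)/(659 − 229) = 0.066, so P = 71.8 + 0.066Q.
Competitive equilibrium: 117.6 − 0.05Q = 71.8 + 0.066Q → Q* = 394.8276, P* = 97.8586.
Marginal revenue: MR = 117.6 − 0.1Q. Set MR = MC: 117.6 − 0.1Q = 71.8 + 0.066Q → Q_m = 275.9036.
Price P_m = 117.6 − 0.05·275.9036 = 103.8048; MC(Q_m) = 71.8 + 0.066·275.9036 = 90.0096.
Competitive Q* = 394.8276, so ΔQ = 118.924; wedge = 103.8048 − 90.0096 = 13.7952.
Welfare loss = ½ × 118.924 × 13.7952 = €820.29.

€820.29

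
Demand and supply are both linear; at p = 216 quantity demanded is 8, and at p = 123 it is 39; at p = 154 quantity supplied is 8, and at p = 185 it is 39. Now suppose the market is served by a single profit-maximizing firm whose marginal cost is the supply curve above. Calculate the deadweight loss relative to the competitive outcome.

Demand slope = (123 − 216)/(39 − 8) = −3, so p = 240 − 3q.
Supply slope = (185 − 154)/(39 − 8) = 1, so p = 146 + q.
Competitive equilibrium: 240 − 3q = 146 + q → q* = 23.5, p* = 169.5.
Marginal revenue: MR = 240 − 6q. Set MR = MC: 240 − 6q = 146 + q → q_m = 13.4286.
Price p_m = 240 − 3·13.4286 = 199.7142; MC(q_m) = 146 + 1·13.4286 = 159.4286.
Competitive q* = 23.5, so Δq = 10.0714; wedge = 199.7142 − 159.4286 = 40.2856.
Welfare loss = ½ × 10.0714 × 40.2856 = 202.87.

202.87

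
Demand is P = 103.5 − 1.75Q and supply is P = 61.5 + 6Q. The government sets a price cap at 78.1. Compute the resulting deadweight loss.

27.27

Competitive equilibrium: 103.5 − 1.75Q = 61.5 + 6Q → Q* = 5.4194, P* = 94.0161.
At the ceiling P = 78.1, quantity supplied = (78.1 − 61.5)/6 = 2.7667.
Willingness to pay at Q' = 2.7667: 103.5 − 1.75·2.7667 = 98.6583.
ΔQ = 5.4194 − 2.7667 = 2.6527; wedge = 98.6583 − 78.1 = 20.5583.
The triangle = ½ × 2.6527 × 20.5583 = 27.27.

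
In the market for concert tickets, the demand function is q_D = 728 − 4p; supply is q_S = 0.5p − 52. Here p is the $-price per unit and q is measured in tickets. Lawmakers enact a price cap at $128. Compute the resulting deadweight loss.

In inverse form: demand p = 182 − 0.25q, supply p = 104 + 2q.
Competitive equilibrium: 182 − 0.25q = 104 + 2q → q* = 34.6667, p* = 173.3333.
At the ceiling p = 128, quantity supplied = (128 − 104)/2 = 12.
Willingness to pay at q' = 12: 182 − 0.25·12 = 179.
Δq = 34.6667 − 12 = 22.6667; wedge = 179 − 128 = 51.
DWL = ½ × 22.6667 × 51 = $578.

$578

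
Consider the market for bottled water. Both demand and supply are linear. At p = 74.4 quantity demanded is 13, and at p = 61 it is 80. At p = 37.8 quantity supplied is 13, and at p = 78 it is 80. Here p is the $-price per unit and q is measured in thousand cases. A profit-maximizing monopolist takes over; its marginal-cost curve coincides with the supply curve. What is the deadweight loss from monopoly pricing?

$55.225 thousand

Demand slope = (61 − 74.4)/(80 − 13) = −0.2, so p = 77 − 0.2q.
Supply slope = (78 − 37.8)/(80 − 13) = 0.6, so p = 30 + 0.6q.
Competitive equilibrium: 77 − 0.2q = 30 + 0.6q → q* = 58.75, p* = 65.25.
Marginal revenue: MR = 77 − 0.4q. Set MR = MC: 77 − 0.4q = 30 + 0.6q → q_m = 47.
Price p_m = 77 − 0.2·47 = 67.6; MC(q_m) = 30 + 0.6·47 = 58.2.
Competitive q* = 58.75, so Δq = 11.75; wedge = 67.6 − 58.2 = 9.4.
Welfare loss = ½ × 11.75 × 9.4 = $55.225 thousand.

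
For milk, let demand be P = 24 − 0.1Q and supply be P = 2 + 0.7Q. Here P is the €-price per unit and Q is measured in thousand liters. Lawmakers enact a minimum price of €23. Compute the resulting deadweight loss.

Competitive equilibrium: 24 − 0.1Q = 2 + 0.7Q → Q* = 27.5, P* = 21.25.
At the floor P = 23, quantity demanded = (24 − 23)/0.1 = 10.
Sellers' marginal cost at Q' = 10: 2 + 0.7·10 = 9.
ΔQ = 27.5 − 10 = 17.5; wedge = 23 − 9 = 14.
The triangle = ½ × 17.5 × 14 = €122.50 thousand.

€122.50 thousand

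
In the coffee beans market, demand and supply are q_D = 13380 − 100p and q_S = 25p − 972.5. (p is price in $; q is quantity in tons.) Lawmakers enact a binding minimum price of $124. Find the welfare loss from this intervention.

$21068.10

In inverse form: demand p = 133.8 − 0.01q, supply p = 38.9 + 0.04q.
Competitive equilibrium: 133.8 − 0.01q = 38.9 + 0.04q → q* = 1898, p* = 114.82.
At the floor p = 124, quantity demanded = (133.8 − 124)/0.01 = 980.
Sellers' marginal cost at q' = 980: 38.9 + 0.04·980 = 78.1.
Δq = 1898 − 980 = 918; wedge = 124 − 78.1 = 45.9.
DWL = ½ × 918 × 45.9 = $21068.10.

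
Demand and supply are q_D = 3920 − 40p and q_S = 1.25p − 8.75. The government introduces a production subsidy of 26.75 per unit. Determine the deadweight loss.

433.67

In inverse form: demand p = 98 − 0.025q, supply p = 7 + 0.8q.
Competitive equilibrium: 98 − 0.025q = 7 + 0.8q → q* = 110.30303, p* = 95.24242.
The subsidy lowers effective supply by 26.75: p = 0.8q − 19.75.
New quantity: 98 − 0.025q = 0.8q − 19.75 → q' = 142.72727.
Overproduction Δq = 142.72727 − 110.30303 = 32.42424; wedge = subsidy = 26.75.
Welfare loss = ½ × 32.42424 × 26.75 = 433.67.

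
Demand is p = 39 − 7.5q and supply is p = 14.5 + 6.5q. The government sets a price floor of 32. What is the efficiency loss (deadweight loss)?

4.67

Competitive equilibrium: 39 − 7.5q = 14.5 + 6.5q → q* = 1.75, p* = 25.875.
At the floor p = 32, quantity demanded = (39 − 32)/7.5 = 0.9333.
Sellers' marginal cost at q' = 0.9333: 14.5 + 6.5·0.9333 = 20.5665.
Δq = 1.75 − 0.9333 = 0.8167; wedge = 32 − 20.5665 = 11.4335.
Deadweight loss = ½ × 0.8167 × 11.4335 = 4.67.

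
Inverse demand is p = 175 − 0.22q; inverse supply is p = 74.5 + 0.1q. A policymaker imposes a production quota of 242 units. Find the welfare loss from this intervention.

830.88

Competitive equilibrium: 175 − 0.22q = 74.5 + 0.1q → q* = 314.0625, p* = 105.9063.
At q = 242: demand price = 175 − 0.22·242 = 121.76; supply price = 74.5 + 0.1·242 = 98.7.
Δq = 314.0625 − 242 = 72.0625; wedge = 121.76 − 98.7 = 23.06.
Deadweight loss = ½ × 72.0625 × 23.06 = 830.88.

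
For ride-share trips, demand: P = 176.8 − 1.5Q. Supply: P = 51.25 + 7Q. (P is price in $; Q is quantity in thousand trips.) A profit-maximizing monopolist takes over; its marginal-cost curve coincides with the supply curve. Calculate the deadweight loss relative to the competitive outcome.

$20.86 thousand

Competitive equilibrium: 176.8 − 1.5Q = 51.25 + 7Q → Q* = 14.7706, P* = 154.6441.
Marginal revenue: MR = 176.8 − 3Q. Set MR = MC: 176.8 − 3Q = 51.25 + 7Q → Q_m = 12.555.
Price P_m = 176.8 − 1.5·12.555 = 157.9675; MC(Q_m) = 51.25 + 7·12.555 = 139.135.
Competitive Q* = 14.7706, so ΔQ = 2.2156; wedge = 157.9675 − 139.135 = 18.8325.
DWL = ½ × 2.2156 × 18.8325 = $20.86 thousand.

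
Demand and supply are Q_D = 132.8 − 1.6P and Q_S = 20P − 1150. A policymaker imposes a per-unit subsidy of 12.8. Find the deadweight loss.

In inverse form: demand P = 83 − 0.625Q, supply P = 57.5 + 0.05Q.
Competitive equilibrium: 83 − 0.625Q = 57.5 + 0.05Q → Q* = 37.7778, P* = 59.3889.
The subsidy lowers effective supply by 12.8: P = 44.7 + 0.05Q.
New quantity: 83 − 0.625Q = 44.7 + 0.05Q → Q' = 56.7407.
Overproduction ΔQ = 56.7407 − 37.7778 = 18.9629; wedge = subsidy = 12.8.
Welfare loss = ½ × 18.9629 × 12.8 = 121.36.

121.36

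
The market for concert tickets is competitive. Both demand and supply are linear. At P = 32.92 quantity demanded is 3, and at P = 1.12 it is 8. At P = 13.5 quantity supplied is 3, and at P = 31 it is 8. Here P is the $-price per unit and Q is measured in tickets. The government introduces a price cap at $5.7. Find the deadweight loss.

$86.89

Demand slope = (1.12 − 32.92)/(8 − 3) = −6.36, so P = 52 − 6.36Q.
Supply slope = (31 − 13.5)/(8 − 3) = 3.5, so P = 3 + 3.5Q.
Competitive equilibrium: 52 − 6.36Q = 3 + 3.5Q → Q* = 4.9696, P* = 20.3935.
At the ceiling P = 5.7, quantity supplied = (5.7 − 3)/3.5 = 0.7714.
Willingness to pay at Q' = 0.7714: 52 − 6.36·0.7714 = 47.0939.
ΔQ = 4.9696 − 0.7714 = 4.1982; wedge = 47.0939 − 5.7 = 41.3939.
The triangle = ½ × 4.1982 × 41.3939 = $86.89.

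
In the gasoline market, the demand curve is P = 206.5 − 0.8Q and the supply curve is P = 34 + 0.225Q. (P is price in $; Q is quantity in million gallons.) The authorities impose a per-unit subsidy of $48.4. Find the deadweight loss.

$1142.71 million

Competitive equilibrium: 206.5 − 0.8Q = 34 + 0.225Q → Q* = 168.2927, P* = 71.8659.
The subsidy lowers effective supply by 48.4: P = 0.225Q − 14.4.
New quantity: 206.5 − 0.8Q = 0.225Q − 14.4 → Q' = 215.5122.
Overproduction ΔQ = 215.5122 − 168.2927 = 47.2195; wedge = subsidy = 48.4.
Deadweight loss = ½ × 47.2195 × 48.4 = $1142.71 million.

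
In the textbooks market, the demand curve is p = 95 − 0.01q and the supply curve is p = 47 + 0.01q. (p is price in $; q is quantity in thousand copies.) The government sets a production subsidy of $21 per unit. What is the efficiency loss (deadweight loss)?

$11025 thousand

Competitive equilibrium: 95 − 0.01q = 47 + 0.01q → q* = 2400, p* = 71.
The subsidy lowers effective supply by 21: p = 26 + 0.01q.
New quantity: 95 − 0.01q = 26 + 0.01q → q' = 3450.
Overproduction Δq = 3450 − 2400 = 1050; wedge = subsidy = 21.
Welfare loss = ½ × 1050 × 21 = $11025 thousand.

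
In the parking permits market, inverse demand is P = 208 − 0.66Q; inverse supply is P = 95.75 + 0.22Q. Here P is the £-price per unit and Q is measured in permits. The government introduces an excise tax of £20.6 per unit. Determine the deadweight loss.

Competitive equilibrium: 208 − 0.66Q = 95.75 + 0.22Q → Q* = 127.5568, P* = 123.8125.
With the tax, the buyer price exceeds the seller price by 20.6: (208 − 0.66Q) − (95.75 + 0.22Q) = 20.6 → Q' = 104.1477.
ΔQ = 127.5568 − 104.1477 = 23.4091; the wedge equals the tax, 20.6.
DWL = ½ × 23.4091 × 20.6 = £241.11.

£241.11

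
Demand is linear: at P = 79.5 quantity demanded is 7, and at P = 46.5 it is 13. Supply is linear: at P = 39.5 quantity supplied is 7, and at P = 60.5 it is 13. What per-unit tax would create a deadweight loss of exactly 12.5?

15

Demand slope = (46.5 − 79.5)/(13 − 7) = −5.5, so P = 118 − 5.5Q.
Supply slope = (60.5 − 39.5)/(13 − 7) = 3.5, so P = 15 + 3.5Q.
Competitive equilibrium: 118 − 5.5Q = 15 + 3.5Q → Q* = 11.4444, P* = 55.0556.
A tax t gives ΔQ = t/9 and wedge t, so DWL = t²/18.
t²/18 = 12.5 → t² = 225 → t = 15.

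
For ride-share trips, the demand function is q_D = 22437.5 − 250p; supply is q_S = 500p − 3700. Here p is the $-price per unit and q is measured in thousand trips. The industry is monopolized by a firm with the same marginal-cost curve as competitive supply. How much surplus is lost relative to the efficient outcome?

$90420.30 thousand

In inverse form: demand p = 89.75 − 0.004q, supply p = 7.4 + 0.002q.
Competitive equilibrium: 89.75 − 0.004q = 7.4 + 0.002q → q* = 13725, p* = 34.85.
Marginal revenue: MR = 89.75 − 0.008q. Set MR = MC: 89.75 − 0.008q = 7.4 + 0.002q → q_m = 8235.
Price p_m = 89.75 − 0.004·8235 = 56.81; MC(q_m) = 7.4 + 0.002·8235 = 23.87.
Competitive q* = 13725, so Δq = 5490; wedge = 56.81 − 23.87 = 32.94.
Deadweight loss = ½ × 5490 × 32.94 = $90420.30 thousand.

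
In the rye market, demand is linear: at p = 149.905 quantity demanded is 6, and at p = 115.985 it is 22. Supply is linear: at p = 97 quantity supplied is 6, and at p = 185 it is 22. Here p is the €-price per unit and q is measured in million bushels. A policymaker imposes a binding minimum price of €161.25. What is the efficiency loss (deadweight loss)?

Demand slope = (115.985 − 149.905)/(22 − 6) = −2.12, so p = 162.625 − 2.12q.
Supply slope = (185 − 97)/(22 − 6) = 5.5, so p = 64 + 5.5q.
Competitive equilibrium: 162.625 − 2.12q = 64 + 5.5q → q* = 12.9429, p* = 135.186.
At the floor p = 161.25, quantity demanded = (162.625 − 161.25)/2.12 = 0.6486.
Sellers' marginal cost at q' = 0.6486: 64 + 5.5·0.6486 = 67.5673.
Δq = 12.9429 − 0.6486 = 12.2943; wedge = 161.25 − 67.5673 = 93.6827.
Welfare loss = ½ × 12.2943 × 93.6827 = €575.88 million.

€575.88 million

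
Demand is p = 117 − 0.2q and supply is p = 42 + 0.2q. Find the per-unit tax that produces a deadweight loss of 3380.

Competitive equilibrium: 117 − 0.2q = 42 + 0.2q → q* = 187.5, p* = 79.5.
A tax t gives Δq = t/0.4 and wedge t, so DWL = t²/0.8.
t²/0.8 = 3380 → t² = 2704 → t = 52.

52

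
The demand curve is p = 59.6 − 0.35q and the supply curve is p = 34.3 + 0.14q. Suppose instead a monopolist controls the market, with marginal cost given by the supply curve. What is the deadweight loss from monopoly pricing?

113.39

Competitive equilibrium: 59.6 − 0.35q = 34.3 + 0.14q → q* = 51.63265, p* = 41.52857.
Marginal revenue: MR = 59.6 − 0.7q. Set MR = MC: 59.6 − 0.7q = 34.3 + 0.14q → q_m = 30.11905.
Price p_m = 59.6 − 0.35·30.11905 = 49.05833; MC(q_m) = 34.3 + 0.14·30.11905 = 38.51667.
Competitive q* = 51.63265, so Δq = 21.5136; wedge = 49.05833 − 38.51667 = 10.54166.
The triangle = ½ × 21.5136 × 10.54166 = 113.39.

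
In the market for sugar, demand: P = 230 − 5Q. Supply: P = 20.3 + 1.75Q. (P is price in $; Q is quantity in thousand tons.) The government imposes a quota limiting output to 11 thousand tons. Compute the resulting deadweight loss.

$1359.015 thousand

Competitive equilibrium: 230 − 5Q = 20.3 + 1.75Q → Q* = 31.06667, P* = 74.66667.
At Q = 11: demand price = 230 − 5·11 = 175; supply price = 20.3 + 1.75·11 = 39.55.
ΔQ = 31.06667 − 11 = 20.06667; wedge = 175 − 39.55 = 135.45.
DWL = ½ × 20.06667 × 135.45 = $1359.015 thousand.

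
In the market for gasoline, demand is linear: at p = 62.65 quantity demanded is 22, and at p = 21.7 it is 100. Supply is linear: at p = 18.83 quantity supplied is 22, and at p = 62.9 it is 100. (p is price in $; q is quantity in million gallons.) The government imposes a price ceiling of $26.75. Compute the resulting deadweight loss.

$373.66 million

Demand slope = (21.7 − 62.65)/(100 − 22) = −0.525, so p = 74.2 − 0.525q.
Supply slope = (62.9 − 18.83)/(100 − 22) = 0.565, so p = 6.4 + 0.565q.
Competitive equilibrium: 74.2 − 0.525q = 6.4 + 0.565q → q* = 62.2018, p* = 41.544.
At the ceiling p = 26.75, quantity supplied = (26.75 − 6.4)/0.565 = 36.0177.
Willingness to pay at q' = 36.0177: 74.2 − 0.525·36.0177 = 55.2907.
Δq = 62.2018 − 36.0177 = 26.1841; wedge = 55.2907 − 26.75 = 28.5407.
DWL = ½ × 26.1841 × 28.5407 = $373.66 million.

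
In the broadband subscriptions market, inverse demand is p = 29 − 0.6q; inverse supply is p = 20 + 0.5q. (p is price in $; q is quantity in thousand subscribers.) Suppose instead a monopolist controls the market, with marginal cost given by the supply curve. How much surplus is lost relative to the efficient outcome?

$4.59 thousand

Competitive equilibrium: 29 − 0.6q = 20 + 0.5q → q* = 8.1818, p* = 24.0909.
Marginal revenue: MR = 29 − 1.2q. Set MR = MC: 29 − 1.2q = 20 + 0.5q → q_m = 5.2941.
Price p_m = 29 − 0.6·5.2941 = 25.8235; MC(q_m) = 20 + 0.5·5.2941 = 22.6471.
Competitive q* = 8.1818, so Δq = 2.8877; wedge = 25.8235 − 22.6471 = 3.1764.
Deadweight loss = ½ × 2.8877 × 3.1764 = $4.59 thousand.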